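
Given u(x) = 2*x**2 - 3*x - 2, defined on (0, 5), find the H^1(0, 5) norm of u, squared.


||u||_{H^1}^2 = 3745/3

The H^1 norm (squared) on an interval (0, L) is
  ||u||_{H^1}^2 = ∫_0^L u(x)^2 dx + ∫_0^L u'(x)^2 dx.
Compute u'(x) = 4*x - 3.
Then u(x)^2 = 4*x**4 - 12*x**3 + x**2 + 12*x + 4 and u'(x)^2 = 16*x**2 - 24*x + 9.
Integrate each monomial from 0 to 5 using ∫_0^5 c·x^n dx = c·5^(n+1)/(n+1):
  ∫_0^5 u(x)^2 dx = ∫_0^5 (4*x^4 - 12*x^3 + x^2 + 12*x + 4) dx. Term by term:
    ∫_0^5 4*x^4 dx = 2500;  ∫_0^5 -12*x^3 dx = -1875;  ∫_0^5 x^2 dx = 125/3;
    ∫_0^5 12*x dx = 150;  ∫_0^5 4 dx = 20.
  Sum: 2500 − 1875 + 125/3 + 150 + 20 = 2510/3.
  ∫_0^5 u'(x)^2 dx = ∫_0^5 (16*x^2 - 24*x + 9) dx. Term by term:
    ∫_0^5 16*x^2 dx = 2000/3;  ∫_0^5 -24*x dx = -300;  ∫_0^5 9 dx = 45.
  Sum: 2000/3 − 300 + 45 = 1235/3.
Adding: ||u||_{H^1}^2 = 2510/3 + 1235/3 = 3745/3.


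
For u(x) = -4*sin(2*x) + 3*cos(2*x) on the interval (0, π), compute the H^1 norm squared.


||u||_{H^1(0,π)}^2 = 125*π/2

u'(x) = -6*sin(2*x) - 8*cos(2*x).
Expand u² and (u')² and integrate term by term on (0, π), using: for integers n ≥ 1, ∫_0^π sin²(nx) dx = ∫_0^π cos²(nx) dx = π/2; for n ≠ n', ∫_0^π sin(nx)sin(n'x) dx = ∫_0^π cos(nx)cos(n'x) dx = 0; and by product-to-sum, ∫_0^π sin(nx)cos(n'x) dx = ½∫_0^π [sin((n+n')x) + sin((n−n')x)] dx, which is 0 when n+n' is even and 2n/(n²−n'²) when n+n' is odd (it need not vanish on (0, π)).
  u² squared terms: (-4)²·∫sin(2x)² dx = 16·π/2 = 8*π;  (3)²·∫cos(2x)² dx = 9·π/2 = 9*π/2.
  u² cross terms: 2·(-4)·(3)·∫sin(2x)·cos(2x) dx = -24·(0) = 0.
  So ∫_0^π u² dx = 8*π + 9*π/2 + 0 = 25*π/2.
  (u')² squared terms: (-8)²·∫cos(2x)² dx = 64·π/2 = 32*π;  (-6)²·∫sin(2x)² dx = 36·π/2 = 18*π.
  (u')² cross terms: 2·(-8)·(-6)·∫cos(2x)·sin(2x) dx = 96·(0) = 0.
  So ∫_0^π (u')² dx = 32*π + 18*π + 0 = 50*π.
||u||_{H^1}^2 = (25*π/2) + (50*π) = 125*π/2.


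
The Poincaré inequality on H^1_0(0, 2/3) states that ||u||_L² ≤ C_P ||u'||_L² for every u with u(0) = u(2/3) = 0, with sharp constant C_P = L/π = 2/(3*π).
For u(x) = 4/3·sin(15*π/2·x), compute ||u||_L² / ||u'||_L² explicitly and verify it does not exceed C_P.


||u||_L² / ||u'||_L² = 2/(15*π) < C_P = 2/(3*π).

u(x) = 4/3·sin(15*π/2·x), so u'(x) = 10*π*cos(15*π*x/2).
Writing u(x) = A·sin(kπx/L) with A = 4/3 and k = 5, use ∫_0^L sin²(kπx/L) dx = L/2 and ∫_0^L cos²(kπx/L) dx = L/2.
u² = 16/9·sin²(15*π/2·x) and (u')² = 100*π^2·cos²(15*π/2·x), and each of sin², cos² integrates to L/2 = 1/3 over (0, 2/3).
∫_0^2/3 u² dx = 16/27, so ||u||_L² = 4*sqrt(3)/9.
∫_0^2/3 (u')² dx = 100*π^2/3, so ||u'||_L² = 10*sqrt(3)*π/3.
Ratio ||u||_L² / ||u'||_L² = 2/(15*π).
Sharp Poincaré constant on H^1_0(0, 2/3) is C_P = L/π = 2/(3*π), achieved by sin(3*π/2·x).
This is the k = 5 harmonic; the ratio L/(kπ) is strictly less than C_P = L/π, consistent with the sharp inequality ||u||_L² ≤ C_P ||u'||_L².


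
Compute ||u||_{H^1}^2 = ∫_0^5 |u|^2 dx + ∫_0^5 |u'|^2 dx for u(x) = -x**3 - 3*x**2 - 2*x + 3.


||u||_{H^1}^2 = 2046655/42

The H^1 norm (squared) on an interval (0, L) is
  ||u||_{H^1}^2 = ∫_0^L u(x)^2 dx + ∫_0^L u'(x)^2 dx.
Compute u'(x) = -3*x**2 - 6*x - 2.
Then u(x)^2 = x**6 + 6*x**5 + 13*x**4 + 6*x**3 - 14*x**2 - 12*x + 9 and u'(x)^2 = 9*x**4 + 36*x**3 + 48*x**2 + 24*x + 4.
Integrate each monomial from 0 to 5 using ∫_0^5 c·x^n dx = c·5^(n+1)/(n+1):
  ∫_0^5 u(x)^2 dx = ∫_0^5 (x^6 + 6*x^5 + 13*x^4 + 6*x^3 - 14*x^2 - 12*x + 9) dx. Term by term:
    ∫_0^5 x^6 dx = 78125/7;  ∫_0^5 6*x^5 dx = 15625;  ∫_0^5 13*x^4 dx = 8125;
    ∫_0^5 6*x^3 dx = 1875/2;  ∫_0^5 -14*x^2 dx = -1750/3;  ∫_0^5 -12*x dx = -150;
    ∫_0^5 9 dx = 45.
  Sum: 78125/7 + 15625 + 8125 + 1875/2 − 1750/3 − 150 + 45 = 1476715/42.
  ∫_0^5 u'(x)^2 dx = ∫_0^5 (9*x^4 + 36*x^3 + 48*x^2 + 24*x + 4) dx. Term by term:
    ∫_0^5 9*x^4 dx = 5625;  ∫_0^5 36*x^3 dx = 5625;  ∫_0^5 48*x^2 dx = 2000;
    ∫_0^5 24*x dx = 300;  ∫_0^5 4 dx = 20.
  Sum: 5625 + 5625 + 2000 + 300 + 20 = 13570.
Adding: ||u||_{H^1}^2 = 1476715/42 + 13570 = 2046655/42.


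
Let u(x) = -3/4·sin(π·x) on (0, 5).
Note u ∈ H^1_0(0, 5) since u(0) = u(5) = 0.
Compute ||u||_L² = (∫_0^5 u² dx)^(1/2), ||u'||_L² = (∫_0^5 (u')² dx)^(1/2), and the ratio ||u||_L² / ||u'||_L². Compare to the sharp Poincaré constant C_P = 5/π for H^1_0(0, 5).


||u||_L² / ||u'||_L² = 1/π < C_P = 5/π.

u(x) = -3/4·sin(π·x), so u'(x) = -3*π*cos(π*x)/4.
Writing u(x) = A·sin(kπx/L) with A = -3/4 and k = 5, use ∫_0^L sin²(kπx/L) dx = L/2 and ∫_0^L cos²(kπx/L) dx = L/2.
u² = 9/16·sin²(π·x) and (u')² = 9*π^2/16·cos²(π·x), and each of sin², cos² integrates to L/2 = 5/2 over (0, 5).
∫_0^5 u² dx = 45/32, so ||u||_L² = 3*sqrt(10)/8.
∫_0^5 (u')² dx = 45*π^2/32, so ||u'||_L² = 3*sqrt(10)*π/8.
Ratio ||u||_L² / ||u'||_L² = 1/π.
Sharp Poincaré constant on H^1_0(0, 5) is C_P = L/π = 5/π, achieved by sin(π/5·x).
This is the k = 5 harmonic; the ratio L/(kπ) is strictly less than C_P = L/π, consistent with the sharp inequality ||u||_L² ≤ C_P ||u'||_L².


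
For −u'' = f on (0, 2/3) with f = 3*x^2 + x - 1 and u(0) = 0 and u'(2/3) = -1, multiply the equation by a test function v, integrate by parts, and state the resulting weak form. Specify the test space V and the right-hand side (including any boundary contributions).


V = {v ∈ H^1(0, 2/3) : v(0) = 0} (test functions vanish at x = 0 where u is specified); weak form: ∫_0^2/3 u'v' dx = ∫_0^2/3 (3*x^2 + x - 1) v dx − v(2/3) for all v ∈ V.

Multiply both sides by a test function v and integrate from 0 to 2/3:
  ∫_0^2/3 −u''(x) v(x) dx = ∫_0^2/3 f(x) v(x) dx.
Integrate the LHS by parts once:
  ∫_0^2/3 −u'' v dx = −[u'(x) v(x)]_0^2/3 + ∫_0^2/3 u'(x) v'(x) dx.
Thus ∫_0^2/3 u'(x) v'(x) dx = ∫_0^2/3 f(x) v(x) dx + [u'(x) v(x)]_0^2/3.
Choose V so that boundary terms are either known or forced to vanish.
Mixed BC: u(0) = 0 (Dirichlet) and u'(2/3) = -1 (Neumann). Define V = {v ∈ H^1(0, 2/3) : v(0) = 0}. Then [u' v]_0^2/3 = u'(2/3)·v(2/3) − u'(0)·0 = − v(2/3).
Weak formulation: find u (satisfying any essential BC) such that ∫_0^2/3 u'(x) v'(x) dx = ∫_0^2/3 f v dx − v(2/3) for all v ∈ V (Dirichlet at 0 absorbed into V; Neumann datum at x = 2/3 contributes the boundary term).
Substituting f(x) = 3*x^2 + x - 1, the right-hand side is ∫_0^2/3 (3*x^2 + x - 1) v dx − v(2/3).


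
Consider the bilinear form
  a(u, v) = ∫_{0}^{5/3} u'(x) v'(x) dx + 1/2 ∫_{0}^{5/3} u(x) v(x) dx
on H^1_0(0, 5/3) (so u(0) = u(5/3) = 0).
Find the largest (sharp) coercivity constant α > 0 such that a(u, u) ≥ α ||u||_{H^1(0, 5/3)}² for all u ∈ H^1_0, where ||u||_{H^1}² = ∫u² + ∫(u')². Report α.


α = (25 + 18*π^2)/(2*(25 + 9*π^2))

Coercivity of a(·,·) on H^1_0(0, 5/3) means a(u, u) ≥ α ||u||_{H^1}² for every u ∈ H^1_0.
The interval has length L = 5/3, and Poincaré/coercivity depend only on L. Here a(u, u) = ∫(u')² + (1/2)·∫u².
Here 0 < c = 1/2 < 1. The condition a(u,u) ≥ α||u||_{H^1}² reads (1−α)∫(u')² ≥ (α−c)∫u². Any admissible α is ≤ 1 (rapidly oscillating u have ∫u²/∫(u')² → 0), and α = 1 would force 0 ≥ (1−c)∫u², impossible since c < 1; so 1−α > 0. By the sharp Poincaré inequality on H^1_0 of an interval of length L, ∫(u')² ≥ (π/L)²∫u² with equality for the first sine mode sin(π(x−x₀)/L) (x₀ the left endpoint), so the inequality holds for all u iff (1−α)(π/L)² ≥ α − c, i.e. α ≤ ((π/L)² + c)/((π/L)² + 1) = (1 + c(L/π)²)/(1 + (L/π)²). With (π/L)² = 9*π^2/25 and c = 1/2, the largest admissible constant is α = ((π/L)² + c)/((π/L)² + 1).
Simplifying, α = (25 + 18*π^2)/(2*(25 + 9*π^2)).


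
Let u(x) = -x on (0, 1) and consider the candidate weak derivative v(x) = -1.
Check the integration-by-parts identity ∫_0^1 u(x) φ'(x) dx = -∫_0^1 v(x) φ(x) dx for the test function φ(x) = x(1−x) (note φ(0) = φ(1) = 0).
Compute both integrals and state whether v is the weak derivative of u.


LHS = 1/6, RHS = 1/6. Yes, v = u' weakly.

u(x) = -x, classical derivative u'(x) = -1.
φ(x) = x(1−x), so φ'(x) = 1 - 2*x.
Note φ(0) = φ(1) = 0, so the boundary term u·φ vanishes.
LHS = ∫_0^1 u(x) φ'(x) dx = ∫_0^1 (2*x^2 - x) dx. Term by term:
  ∫_0^1 2*x^2 dx = 2/3;  ∫_0^1 -x dx = -1/2.
Sum: 2/3 − 1/2 = 1/6.
So LHS = 1/6.
∫_0^1 v(x) φ(x) dx = ∫_0^1 (x^2 - x) dx. Term by term:
  ∫_0^1 x^2 dx = 1/3;  ∫_0^1 -x dx = -1/2.
Sum: 1/3 − 1/2 = -1/6.
So RHS = -∫_0^1 v(x) φ(x) dx = 1/6.
LHS = RHS, so the identity holds for this test φ.
Moreover u is smooth here and v(x) = u'(x) = -1 pointwise, so the identity holds for every test function. Hence v is the weak derivative of u.


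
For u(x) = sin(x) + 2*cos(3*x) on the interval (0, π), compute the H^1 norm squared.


||u||_{H^1(0,π)}^2 = 21*π

u'(x) = -6*sin(3*x) + cos(x).
Expand u² and (u')² and integrate term by term on (0, π), using: for integers n ≥ 1, ∫_0^π sin²(nx) dx = ∫_0^π cos²(nx) dx = π/2; for n ≠ n', ∫_0^π sin(nx)sin(n'x) dx = ∫_0^π cos(nx)cos(n'x) dx = 0; and by product-to-sum, ∫_0^π sin(nx)cos(n'x) dx = ½∫_0^π [sin((n+n')x) + sin((n−n')x)] dx, which is 0 when n+n' is even and 2n/(n²−n'²) when n+n' is odd (it need not vanish on (0, π)).
  u² squared terms: (2)²·∫cos(3x)² dx = 4·π/2 = 2*π;  (1)²·∫sin(x)² dx = 1·π/2 = π/2.
  u² cross terms: 2·(2)·(1)·∫cos(3x)·sin(x) dx = 4·(0) = 0.
  So ∫_0^π u² dx = 2*π + π/2 + 0 = 5*π/2.
  (u')² squared terms: (-6)²·∫sin(3x)² dx = 36·π/2 = 18*π;  (1)²·∫cos(x)² dx = 1·π/2 = π/2.
  (u')² cross terms: 2·(-6)·(1)·∫sin(3x)·cos(x) dx = -12·(0) = 0.
  So ∫_0^π (u')² dx = 18*π + π/2 + 0 = 37*π/2.
||u||_{H^1}^2 = (5*π/2) + (37*π/2) = 21*π.


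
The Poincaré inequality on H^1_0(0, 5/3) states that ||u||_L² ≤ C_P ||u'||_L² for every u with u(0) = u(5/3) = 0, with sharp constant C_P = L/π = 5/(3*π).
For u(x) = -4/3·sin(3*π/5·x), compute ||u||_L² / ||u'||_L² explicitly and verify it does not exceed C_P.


||u||_L² / ||u'||_L² = 5/(3*π) = C_P.

u(x) = -4/3·sin(3*π/5·x), so u'(x) = -4*π*cos(3*π*x/5)/5.
Writing u(x) = A·sin(kπx/L) with A = -4/3 and k = 1, use ∫_0^L sin²(kπx/L) dx = L/2 and ∫_0^L cos²(kπx/L) dx = L/2.
u² = 16/9·sin²(3*π/5·x) and (u')² = 16*π^2/25·cos²(3*π/5·x), and each of sin², cos² integrates to L/2 = 5/6 over (0, 5/3).
∫_0^5/3 u² dx = 40/27, so ||u||_L² = 2*sqrt(30)/9.
∫_0^5/3 (u')² dx = 8*π^2/15, so ||u'||_L² = 2*sqrt(30)*π/15.
Ratio ||u||_L² / ||u'||_L² = 5/(3*π).
Sharp Poincaré constant on H^1_0(0, 5/3) is C_P = L/π = 5/(3*π), achieved by sin(3*π/5·x).
This is the k = 1 eigenfunction (up to amplitude), so the ratio equals the sharp Poincaré constant exactly.


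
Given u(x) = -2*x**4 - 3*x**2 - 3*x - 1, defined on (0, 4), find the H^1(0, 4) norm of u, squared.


||u||_{H^1}^2 = 104137448/315

The H^1 norm (squared) on an interval (0, L) is
  ||u||_{H^1}^2 = ∫_0^L u(x)^2 dx + ∫_0^L u'(x)^2 dx.
Compute u'(x) = -8*x**3 - 6*x - 3.
Then u(x)^2 = 4*x**8 + 12*x**6 + 12*x**5 + 13*x**4 + 18*x**3 + 15*x**2 + 6*x + 1 and u'(x)^2 = 64*x**6 + 96*x**4 + 48*x**3 + 36*x**2 + 36*x + 9.
Integrate each monomial from 0 to 4 using ∫_0^4 c·x^n dx = c·4^(n+1)/(n+1):
  ∫_0^4 u(x)^2 dx = ∫_0^4 (4*x^8 + 12*x^6 + 12*x^5 + 13*x^4 + 18*x^3 + 15*x^2 + 6*x + 1) dx. Term by term:
    ∫_0^4 4*x^8 dx = 1048576/9;  ∫_0^4 12*x^6 dx = 196608/7;  ∫_0^4 12*x^5 dx = 8192;
    ∫_0^4 13*x^4 dx = 13312/5;  ∫_0^4 18*x^3 dx = 1152;  ∫_0^4 15*x^2 dx = 320;
    ∫_0^4 6*x dx = 48;  ∫_0^4 1 dx = 4.
  Sum: 1048576/9 + 196608/7 + 8192 + 13312/5 + 1152 + 320 + 48 + 4 = 49446716/315.
  ∫_0^4 u'(x)^2 dx = ∫_0^4 (64*x^6 + 96*x^4 + 48*x^3 + 36*x^2 + 36*x + 9) dx. Term by term:
    ∫_0^4 64*x^6 dx = 1048576/7;  ∫_0^4 96*x^4 dx = 98304/5;  ∫_0^4 48*x^3 dx = 3072;
    ∫_0^4 36*x^2 dx = 768;  ∫_0^4 36*x dx = 288;  ∫_0^4 9 dx = 36.
  Sum: 1048576/7 + 98304/5 + 3072 + 768 + 288 + 36 = 6076748/35.
Adding: ||u||_{H^1}^2 = 49446716/315 + 6076748/35 = 104137448/315.


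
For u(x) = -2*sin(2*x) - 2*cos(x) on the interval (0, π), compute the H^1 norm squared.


||u||_{H^1(0,π)}^2 = 64/3 + 14*π

u'(x) = 2*sin(x) - 4*cos(2*x).
Expand u² and (u')² and integrate term by term on (0, π), using: for integers n ≥ 1, ∫_0^π sin²(nx) dx = ∫_0^π cos²(nx) dx = π/2; for n ≠ n', ∫_0^π sin(nx)sin(n'x) dx = ∫_0^π cos(nx)cos(n'x) dx = 0; and by product-to-sum, ∫_0^π sin(nx)cos(n'x) dx = ½∫_0^π [sin((n+n')x) + sin((n−n')x)] dx, which is 0 when n+n' is even and 2n/(n²−n'²) when n+n' is odd (it need not vanish on (0, π)).
  u² squared terms: (-2)²·∫cos(x)² dx = 4·π/2 = 2*π;  (-2)²·∫sin(2x)² dx = 4·π/2 = 2*π.
  u² cross terms: 2·(-2)·(-2)·∫cos(x)·sin(2x) dx = 8·(4/3) = 32/3.
  So ∫_0^π u² dx = 2*π + 2*π + 32/3 = 32/3 + 4*π.
  (u')² squared terms: (-4)²·∫cos(2x)² dx = 16·π/2 = 8*π;  (2)²·∫sin(x)² dx = 4·π/2 = 2*π.
  (u')² cross terms: 2·(-4)·(2)·∫cos(2x)·sin(x) dx = -16·(-2/3) = 32/3.
  So ∫_0^π (u')² dx = 8*π + 2*π + 32/3 = 32/3 + 10*π.
||u||_{H^1}^2 = (32/3 + 4*π) + (32/3 + 10*π) = 64/3 + 14*π.


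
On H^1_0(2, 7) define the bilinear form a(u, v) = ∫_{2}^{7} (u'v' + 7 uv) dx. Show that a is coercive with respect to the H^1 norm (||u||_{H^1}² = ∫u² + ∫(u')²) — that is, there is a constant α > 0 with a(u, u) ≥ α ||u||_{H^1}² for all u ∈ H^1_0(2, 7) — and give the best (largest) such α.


α = 1

Coercivity of a(·,·) on H^1_0(2, 7) means a(u, u) ≥ α ||u||_{H^1}² for every u ∈ H^1_0.
The interval has length L = 5, and Poincaré/coercivity depend only on L. Here a(u, u) = ∫(u')² + (7)·∫u².
Here c = 7 ≥ 1, so a(u,u) = ∫(u')² + c∫u² ≥ ∫(u')² + ∫u² = ||u||_{H^1}², i.e. α = 1 works. No larger α is possible: a(u,u) ≥ α||u||_{H^1}² means (1−α)∫(u')² ≥ (α−c)∫u², and for the modes u_n = sin(nπ(x−x₀)/L) (x₀ the left endpoint) one has ∫u_n²/∫(u_n')² = (L/(nπ))² → 0, so a(u_n,u_n)/||u_n||_{H^1}² → 1. Hence the optimal constant is α = 1.
Therefore α = 1.


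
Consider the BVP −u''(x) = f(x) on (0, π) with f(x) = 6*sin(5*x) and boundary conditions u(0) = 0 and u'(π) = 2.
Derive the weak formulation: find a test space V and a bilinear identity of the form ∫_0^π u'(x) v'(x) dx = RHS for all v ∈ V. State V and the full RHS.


V = {v ∈ H^1(0, π) : v(0) = 0} (test functions vanish at x = 0 where u is specified); weak form: ∫_0^π u'v' dx = ∫_0^π (6*sin(5*x)) v dx + 2·v(π) for all v ∈ V.

Multiply both sides by a test function v and integrate from 0 to π:
  ∫_0^π −u''(x) v(x) dx = ∫_0^π f(x) v(x) dx.
Integrate the LHS by parts once:
  ∫_0^π −u'' v dx = −[u'(x) v(x)]_0^π + ∫_0^π u'(x) v'(x) dx.
Thus ∫_0^π u'(x) v'(x) dx = ∫_0^π f(x) v(x) dx + [u'(x) v(x)]_0^π.
Choose V so that boundary terms are either known or forced to vanish.
Mixed BC: u(0) = 0 (Dirichlet) and u'(π) = 2 (Neumann). Define V = {v ∈ H^1(0, π) : v(0) = 0}. Then [u' v]_0^π = u'(π)·v(π) − u'(0)·0 = 2·v(π).
Weak formulation: find u (satisfying any essential BC) such that ∫_0^π u'(x) v'(x) dx = ∫_0^π f v dx + 2·v(π) for all v ∈ V (Dirichlet at 0 absorbed into V; Neumann datum at x = π contributes the boundary term).
Substituting f(x) = 6*sin(5*x), the right-hand side is ∫_0^π (6*sin(5*x)) v dx + 2·v(π).


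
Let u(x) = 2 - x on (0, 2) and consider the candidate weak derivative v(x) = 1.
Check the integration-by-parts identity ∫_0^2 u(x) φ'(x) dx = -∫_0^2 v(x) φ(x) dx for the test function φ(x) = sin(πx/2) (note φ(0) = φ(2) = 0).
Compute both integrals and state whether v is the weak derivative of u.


LHS = 4/π, RHS = -4/π. No, v is not the weak derivative of u.

u(x) = 2 - x, classical derivative u'(x) = -1.
φ(x) = sin(πx/2), so φ'(x) = π*cos(π*x/2)/2.
Note φ(0) = φ(2) = 0, so the boundary term u·φ vanishes.
LHS = ∫_0^2 u(x) φ'(x) dx = ∫_0^2 (-π*x*cos(π*x/2)/2 + π*cos(π*x/2)) dx. Term by term:
  ∫_0^2 π*cos(π*x/2) dx = 0;  ∫_0^2 -π*x*cos(π*x/2)/2 dx = 4/π.
Sum: 0 + 4/π = 4/π.
So LHS = 4/π.
∫_0^2 v(x) φ(x) dx = ∫_0^2 (sin(π*x/2)) dx. Term by term:
  ∫_0^2 sin(π*x/2) dx = 4/π.
So RHS = -∫_0^2 v(x) φ(x) dx = -4/π.
LHS − RHS = 8/π ≠ 0, so the identity fails.
(For a valid weak derivative the identity must hold for EVERY test function, in particular this one. The failure shows v is NOT the weak derivative of u.)
Correct weak derivative would be u'(x) = -1.


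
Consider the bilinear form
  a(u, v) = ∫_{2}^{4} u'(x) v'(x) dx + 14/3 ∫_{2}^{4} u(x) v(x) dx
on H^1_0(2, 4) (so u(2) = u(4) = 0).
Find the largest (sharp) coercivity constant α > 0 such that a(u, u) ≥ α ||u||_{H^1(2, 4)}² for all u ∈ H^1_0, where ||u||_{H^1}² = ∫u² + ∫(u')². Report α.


α = 1

Coercivity of a(·,·) on H^1_0(2, 4) means a(u, u) ≥ α ||u||_{H^1}² for every u ∈ H^1_0.
The interval has length L = 2, and Poincaré/coercivity depend only on L. Here a(u, u) = ∫(u')² + (14/3)·∫u².
Here c = 14/3 ≥ 1, so a(u,u) = ∫(u')² + c∫u² ≥ ∫(u')² + ∫u² = ||u||_{H^1}², i.e. α = 1 works. No larger α is possible: a(u,u) ≥ α||u||_{H^1}² means (1−α)∫(u')² ≥ (α−c)∫u², and for the modes u_n = sin(nπ(x−x₀)/L) (x₀ the left endpoint) one has ∫u_n²/∫(u_n')² = (L/(nπ))² → 0, so a(u_n,u_n)/||u_n||_{H^1}² → 1. Hence the optimal constant is α = 1.
Therefore α = 1.


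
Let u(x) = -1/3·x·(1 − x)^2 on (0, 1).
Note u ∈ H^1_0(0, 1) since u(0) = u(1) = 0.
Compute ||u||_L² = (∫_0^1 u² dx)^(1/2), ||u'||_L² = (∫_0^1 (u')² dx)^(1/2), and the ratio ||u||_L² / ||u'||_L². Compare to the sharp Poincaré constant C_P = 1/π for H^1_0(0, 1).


||u||_L² / ||u'||_L² = sqrt(14)/14 < C_P = 1/π.

u(x) = -1/3·x·(1 − x)^2, so u'(x) = (1 - 3*x)*(x - 1)/3.
u(x) = -1/3·x·(1 − x)^2 vanishes at x = 0 and x = 1, so u ∈ H^1_0(0, 1). Differentiate via the product rule and integrate the resulting polynomials term by term.
  ∫_0^1 u² dx = ∫_0^1 (x^6/9 - 4*x^5/9 + 2*x^4/3 - 4*x^3/9 + x^2/9) dx. Term by term:
    ∫_0^1 x^6/9 dx = 1/63;  ∫_0^1 -4*x^5/9 dx = -2/27;  ∫_0^1 2*x^4/3 dx = 2/15;
    ∫_0^1 -4*x^3/9 dx = -1/9;  ∫_0^1 x^2/9 dx = 1/27.
  Sum: 1/63 − 2/27 + 2/15 − 1/9 + 1/27 = 1/945.
  ∫_0^1 (u')² dx = ∫_0^1 (x^4 - 8*x^3/3 + 22*x^2/9 - 8*x/9 + 1/9) dx. Term by term:
    ∫_0^1 x^4 dx = 1/5;  ∫_0^1 -8*x^3/3 dx = -2/3;  ∫_0^1 22*x^2/9 dx = 22/27;
    ∫_0^1 -8*x/9 dx = -4/9;  ∫_0^1 1/9 dx = 1/9.
  Sum: 1/5 − 2/3 + 22/27 − 4/9 + 1/9 = 2/135.
∫_0^1 u² dx = 1/945, so ||u||_L² = sqrt(105)/315.
∫_0^1 (u')² dx = 2/135, so ||u'||_L² = sqrt(30)/45.
Ratio ||u||_L² / ||u'||_L² = sqrt(14)/14.
Sharp Poincaré constant on H^1_0(0, 1) is C_P = L/π = 1/π, achieved by sin(π·x).
A polynomial bump cannot attain the sharp Poincaré constant (only the first sine eigenfunction does), so the ratio is strictly less than C_P, consistent with ||u||_L² ≤ C_P ||u'||_L².


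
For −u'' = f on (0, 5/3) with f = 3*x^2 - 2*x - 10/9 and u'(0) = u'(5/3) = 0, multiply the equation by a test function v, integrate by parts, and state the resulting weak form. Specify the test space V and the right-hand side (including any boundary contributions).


V = H^1(0, 5/3) (no boundary constraint on v; u is determined up to an additive constant); weak form: ∫_0^5/3 u'v' dx = ∫_0^5/3 (3*x^2 - 2*x - 10/9) v dx for all v ∈ V.

Multiply both sides by a test function v and integrate from 0 to 5/3:
  ∫_0^5/3 −u''(x) v(x) dx = ∫_0^5/3 f(x) v(x) dx.
Integrate the LHS by parts once:
  ∫_0^5/3 −u'' v dx = −[u'(x) v(x)]_0^5/3 + ∫_0^5/3 u'(x) v'(x) dx.
Thus ∫_0^5/3 u'(x) v'(x) dx = ∫_0^5/3 f(x) v(x) dx + [u'(x) v(x)]_0^5/3.
Choose V so that boundary terms are either known or forced to vanish.
u has homogeneous Neumann: u'(0) = u'(5/3) = 0. So [u' v]_0^5/3 = 0·v(5/3) − 0·v(0) = 0 for any v; take V = H^1(0, 5/3).
Weak formulation: find u (satisfying any essential BC) such that ∫_0^5/3 u'(x) v'(x) dx = ∫_0^5/3 f v dx for all v ∈ V (homogeneous Neumann, so boundary terms vanish).
Substituting f(x) = 3*x^2 - 2*x - 10/9, the right-hand side is ∫_0^5/3 (3*x^2 - 2*x - 10/9) v dx.
Compatibility check (pure Neumann): taking v ≡ 1 ∈ V gives 0 = ∫_0^5/3 f dx + (0) − (0), i.e. ∫_0^5/3 f dx must equal u'(0) − u'(5/3) = 0. Indeed ∫_0^5/3 (3*x^2 - 2*x - 10/9) dx = 0, so the data are compatible. The solution is then unique only up to an additive constant (fix it e.g. by requiring ∫_0^5/3 u dx = 0).


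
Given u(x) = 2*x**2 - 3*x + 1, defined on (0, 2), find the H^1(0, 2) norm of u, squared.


||u||_{H^1}^2 = 224/15

The H^1 norm (squared) on an interval (0, L) is
  ||u||_{H^1}^2 = ∫_0^L u(x)^2 dx + ∫_0^L u'(x)^2 dx.
Compute u'(x) = 4*x - 3.
Then u(x)^2 = 4*x**4 - 12*x**3 + 13*x**2 - 6*x + 1 and u'(x)^2 = 16*x**2 - 24*x + 9.
Integrate each monomial from 0 to 2 using ∫_0^2 c·x^n dx = c·2^(n+1)/(n+1):
  ∫_0^2 u(x)^2 dx = ∫_0^2 (4*x^4 - 12*x^3 + 13*x^2 - 6*x + 1) dx. Term by term:
    ∫_0^2 4*x^4 dx = 128/5;  ∫_0^2 -12*x^3 dx = -48;  ∫_0^2 13*x^2 dx = 104/3;
    ∫_0^2 -6*x dx = -12;  ∫_0^2 1 dx = 2.
  Sum: 128/5 − 48 + 104/3 − 12 + 2 = 34/15.
  ∫_0^2 u'(x)^2 dx = ∫_0^2 (16*x^2 - 24*x + 9) dx. Term by term:
    ∫_0^2 16*x^2 dx = 128/3;  ∫_0^2 -24*x dx = -48;  ∫_0^2 9 dx = 18.
  Sum: 128/3 − 48 + 18 = 38/3.
Adding: ||u||_{H^1}^2 = 34/15 + 38/3 = 224/15.


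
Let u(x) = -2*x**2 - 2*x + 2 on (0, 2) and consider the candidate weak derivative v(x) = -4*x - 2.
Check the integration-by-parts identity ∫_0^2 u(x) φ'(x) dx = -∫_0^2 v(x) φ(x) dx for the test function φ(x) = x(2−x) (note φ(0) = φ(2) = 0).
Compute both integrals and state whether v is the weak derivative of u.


LHS = 8, RHS = 8. Yes, v = u' weakly.

u(x) = -2*x**2 - 2*x + 2, classical derivative u'(x) = -4*x - 2.
φ(x) = x(2−x), so φ'(x) = 2 - 2*x.
Note φ(0) = φ(2) = 0, so the boundary term u·φ vanishes.
LHS = ∫_0^2 u(x) φ'(x) dx = ∫_0^2 (4*x^3 - 8*x + 4) dx. Term by term:
  ∫_0^2 4*x^3 dx = 16;  ∫_0^2 -8*x dx = -16;  ∫_0^2 4 dx = 8.
Sum: 16 − 16 + 8 = 8.
So LHS = 8.
∫_0^2 v(x) φ(x) dx = ∫_0^2 (4*x^3 - 6*x^2 - 4*x) dx. Term by term:
  ∫_0^2 4*x^3 dx = 16;  ∫_0^2 -6*x^2 dx = -16;  ∫_0^2 -4*x dx = -8.
Sum: 16 − 16 − 8 = -8.
So RHS = -∫_0^2 v(x) φ(x) dx = 8.
LHS = RHS, so the identity holds for this test φ.
Moreover u is smooth here and v(x) = u'(x) = -4*x - 2 pointwise, so the identity holds for every test function. Hence v is the weak derivative of u.


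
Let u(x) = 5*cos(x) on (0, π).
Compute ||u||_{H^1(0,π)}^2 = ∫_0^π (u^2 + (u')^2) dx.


||u||_{H^1(0,π)}^2 = 25*π

u'(x) = -5*sin(x).
Expand u² and (u')² and integrate term by term on (0, π), using: for integers n ≥ 1, ∫_0^π sin²(nx) dx = ∫_0^π cos²(nx) dx = π/2; for n ≠ n', ∫_0^π sin(nx)sin(n'x) dx = ∫_0^π cos(nx)cos(n'x) dx = 0; and by product-to-sum, ∫_0^π sin(nx)cos(n'x) dx = ½∫_0^π [sin((n+n')x) + sin((n−n')x)] dx, which is 0 when n+n' is even and 2n/(n²−n'²) when n+n' is odd (it need not vanish on (0, π)).
  u² squared terms: (5)²·∫cos(x)² dx = 25·π/2 = 25*π/2.
  So ∫_0^π u² dx = 25*π/2.
  (u')² squared terms: (-5)²·∫sin(x)² dx = 25·π/2 = 25*π/2.
  So ∫_0^π (u')² dx = 25*π/2.
||u||_{H^1}^2 = (25*π/2) + (25*π/2) = 25*π.


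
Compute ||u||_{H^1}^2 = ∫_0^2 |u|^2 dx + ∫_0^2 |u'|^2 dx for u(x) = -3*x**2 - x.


||u||_{H^1}^2 = 3094/15

The H^1 norm (squared) on an interval (0, L) is
  ||u||_{H^1}^2 = ∫_0^L u(x)^2 dx + ∫_0^L u'(x)^2 dx.
Compute u'(x) = -6*x - 1.
Then u(x)^2 = 9*x**4 + 6*x**3 + x**2 and u'(x)^2 = 36*x**2 + 12*x + 1.
Integrate each monomial from 0 to 2 using ∫_0^2 c·x^n dx = c·2^(n+1)/(n+1):
  ∫_0^2 u(x)^2 dx = ∫_0^2 (9*x^4 + 6*x^3 + x^2) dx. Term by term:
    ∫_0^2 9*x^4 dx = 288/5;  ∫_0^2 6*x^3 dx = 24;  ∫_0^2 x^2 dx = 8/3.
  Sum: 288/5 + 24 + 8/3 = 1264/15.
  ∫_0^2 u'(x)^2 dx = ∫_0^2 (36*x^2 + 12*x + 1) dx. Term by term:
    ∫_0^2 36*x^2 dx = 96;  ∫_0^2 12*x dx = 24;  ∫_0^2 1 dx = 2.
  Sum: 96 + 24 + 2 = 122.
Adding: ||u||_{H^1}^2 = 1264/15 + 122 = 3094/15.


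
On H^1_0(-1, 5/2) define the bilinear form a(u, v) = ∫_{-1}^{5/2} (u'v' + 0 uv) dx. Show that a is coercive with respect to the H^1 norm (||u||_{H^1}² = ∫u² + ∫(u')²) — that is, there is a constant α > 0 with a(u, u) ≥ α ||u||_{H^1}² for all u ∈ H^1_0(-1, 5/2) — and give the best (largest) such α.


α = 4*π^2/(4*π^2 + 49)

Coercivity of a(·,·) on H^1_0(-1, 5/2) means a(u, u) ≥ α ||u||_{H^1}² for every u ∈ H^1_0.
The interval has length L = 7/2, and Poincaré/coercivity depend only on L. Here a(u, u) = ∫(u')² + (0)·∫u².
Here c = 0, so a(u,u) = ∫(u')² alone. The condition a(u,u) ≥ α||u||_{H^1}² reads (1−α)∫(u')² ≥ (α−c)∫u². Any admissible α is ≤ 1 (rapidly oscillating u have ∫u²/∫(u')² → 0), and α = 1 would force 0 ≥ (1−c)∫u², impossible since c < 1; so 1−α > 0. By the sharp Poincaré inequality on H^1_0 of an interval of length L, ∫(u')² ≥ (π/L)²∫u² with equality for the first sine mode sin(π(x−x₀)/L) (x₀ the left endpoint), so the inequality holds for all u iff (1−α)(π/L)² ≥ α − c, i.e. α ≤ ((π/L)² + c)/((π/L)² + 1) = (1 + c(L/π)²)/(1 + (L/π)²). (Direct route, valid since c ≤ 0: Poincaré gives c∫u² ≥ c(L/π)²∫(u')², so a(u,u) ≥ (1 + c(L/π)²)∫(u')², while ||u||_{H^1}² ≤ (1 + (L/π)²)∫(u')²; dividing yields the same α.) With (π/L)² = 4*π^2/49 and c = 0, the largest admissible constant is α = ((π/L)² + c)/((π/L)² + 1).
Simplifying, α = 4*π^2/(4*π^2 + 49).


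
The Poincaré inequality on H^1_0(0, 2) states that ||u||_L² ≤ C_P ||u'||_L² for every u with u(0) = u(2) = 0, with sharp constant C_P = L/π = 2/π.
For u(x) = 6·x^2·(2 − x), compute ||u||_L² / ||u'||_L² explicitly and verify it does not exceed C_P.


||u||_L² / ||u'||_L² = sqrt(14)/7 < C_P = 2/π.

u(x) = 6·x^2·(2 − x), so u'(x) = 6*x*(4 - 3*x).
u(x) = 6·x^2·(2 − x) vanishes at x = 0 and x = 2, so u ∈ H^1_0(0, 2). Differentiate via the product rule and integrate the resulting polynomials term by term.
  ∫_0^2 u² dx = ∫_0^2 (36*x^6 - 144*x^5 + 144*x^4) dx. Term by term:
    ∫_0^2 36*x^6 dx = 4608/7;  ∫_0^2 -144*x^5 dx = -1536;  ∫_0^2 144*x^4 dx = 4608/5.
  Sum: 4608/7 − 1536 + 4608/5 = 1536/35.
  ∫_0^2 (u')² dx = ∫_0^2 (324*x^4 - 864*x^3 + 576*x^2) dx. Term by term:
    ∫_0^2 324*x^4 dx = 10368/5;  ∫_0^2 -864*x^3 dx = -3456;  ∫_0^2 576*x^2 dx = 1536.
  Sum: 10368/5 − 3456 + 1536 = 768/5.
∫_0^2 u² dx = 1536/35, so ||u||_L² = 16*sqrt(210)/35.
∫_0^2 (u')² dx = 768/5, so ||u'||_L² = 16*sqrt(15)/5.
Ratio ||u||_L² / ||u'||_L² = sqrt(14)/7.
Sharp Poincaré constant on H^1_0(0, 2) is C_P = L/π = 2/π, achieved by sin(π/2·x).
A polynomial bump cannot attain the sharp Poincaré constant (only the first sine eigenfunction does), so the ratio is strictly less than C_P, consistent with ||u||_L² ≤ C_P ||u'||_L².


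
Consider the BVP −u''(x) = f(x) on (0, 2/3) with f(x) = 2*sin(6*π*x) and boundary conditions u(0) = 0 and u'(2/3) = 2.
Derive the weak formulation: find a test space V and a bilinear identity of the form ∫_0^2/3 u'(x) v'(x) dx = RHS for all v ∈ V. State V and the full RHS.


V = {v ∈ H^1(0, 2/3) : v(0) = 0} (test functions vanish at x = 0 where u is specified); weak form: ∫_0^2/3 u'v' dx = ∫_0^2/3 (2*sin(6*π*x)) v dx + 2·v(2/3) for all v ∈ V.

Multiply both sides by a test function v and integrate from 0 to 2/3:
  ∫_0^2/3 −u''(x) v(x) dx = ∫_0^2/3 f(x) v(x) dx.
Integrate the LHS by parts once:
  ∫_0^2/3 −u'' v dx = −[u'(x) v(x)]_0^2/3 + ∫_0^2/3 u'(x) v'(x) dx.
Thus ∫_0^2/3 u'(x) v'(x) dx = ∫_0^2/3 f(x) v(x) dx + [u'(x) v(x)]_0^2/3.
Choose V so that boundary terms are either known or forced to vanish.
Mixed BC: u(0) = 0 (Dirichlet) and u'(2/3) = 2 (Neumann). Define V = {v ∈ H^1(0, 2/3) : v(0) = 0}. Then [u' v]_0^2/3 = u'(2/3)·v(2/3) − u'(0)·0 = 2·v(2/3).
Weak formulation: find u (satisfying any essential BC) such that ∫_0^2/3 u'(x) v'(x) dx = ∫_0^2/3 f v dx + 2·v(2/3) for all v ∈ V (Dirichlet at 0 absorbed into V; Neumann datum at x = 2/3 contributes the boundary term).
Substituting f(x) = 2*sin(6*π*x), the right-hand side is ∫_0^2/3 (2*sin(6*π*x)) v dx + 2·v(2/3).


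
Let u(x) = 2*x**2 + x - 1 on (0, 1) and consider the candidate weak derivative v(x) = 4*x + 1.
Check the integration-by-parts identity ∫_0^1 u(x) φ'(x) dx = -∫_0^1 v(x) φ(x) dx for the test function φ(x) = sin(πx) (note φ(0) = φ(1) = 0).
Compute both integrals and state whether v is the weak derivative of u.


LHS = -6/π, RHS = -6/π. Yes, v = u' weakly.

u(x) = 2*x**2 + x - 1, classical derivative u'(x) = 4*x + 1.
φ(x) = sin(πx), so φ'(x) = π*cos(π*x).
Note φ(0) = φ(1) = 0, so the boundary term u·φ vanishes.
LHS = ∫_0^1 u(x) φ'(x) dx = ∫_0^1 (2*π*x^2*cos(π*x) + π*x*cos(π*x) - π*cos(π*x)) dx. Term by term:
  ∫_0^1 -π*cos(π*x) dx = 0;  ∫_0^1 π*x*cos(π*x) dx = -2/π;  ∫_0^1 2*π*x^2*cos(π*x) dx = -4/π.
Sum: 0 − 2/π − 4/π = -6/π.
So LHS = -6/π.
∫_0^1 v(x) φ(x) dx = ∫_0^1 (4*x*sin(π*x) + sin(π*x)) dx. Term by term:
  ∫_0^1 4*x*sin(π*x) dx = 4/π;  ∫_0^1 sin(π*x) dx = 2/π.
Sum: 4/π + 2/π = 6/π.
So RHS = -∫_0^1 v(x) φ(x) dx = -6/π.
LHS = RHS, so the identity holds for this test φ.
Moreover u is smooth here and v(x) = u'(x) = 4*x + 1 pointwise, so the identity holds for every test function. Hence v is the weak derivative of u.


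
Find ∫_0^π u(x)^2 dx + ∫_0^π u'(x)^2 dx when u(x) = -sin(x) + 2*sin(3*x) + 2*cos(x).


||u||_{H^1(0,π)}^2 = 25*π

u'(x) = -2*sin(x) - cos(x) + 6*cos(3*x).
Expand u² and (u')² and integrate term by term on (0, π), using: for integers n ≥ 1, ∫_0^π sin²(nx) dx = ∫_0^π cos²(nx) dx = π/2; for n ≠ n', ∫_0^π sin(nx)sin(n'x) dx = ∫_0^π cos(nx)cos(n'x) dx = 0; and by product-to-sum, ∫_0^π sin(nx)cos(n'x) dx = ½∫_0^π [sin((n+n')x) + sin((n−n')x)] dx, which is 0 when n+n' is even and 2n/(n²−n'²) when n+n' is odd (it need not vanish on (0, π)).
  u² squared terms: (-1)²·∫sin(x)² dx = 1·π/2 = π/2;  (2)²·∫cos(x)² dx = 4·π/2 = 2*π;  (2)²·∫sin(3x)² dx = 4·π/2 = 2*π.
  u² cross terms: 2·(-1)·(2)·∫sin(x)·cos(x) dx = -4·(0) = 0;  2·(-1)·(2)·∫sin(x)·sin(3x) dx = -4·(0) = 0;  2·(2)·(2)·∫cos(x)·sin(3x) dx = 8·(0) = 0.
  So ∫_0^π u² dx = π/2 + 2*π + 2*π + 0 + 0 + 0 = 9*π/2.
  (u')² squared terms: (-1)²·∫cos(x)² dx = 1·π/2 = π/2;  (-2)²·∫sin(x)² dx = 4·π/2 = 2*π;  (6)²·∫cos(3x)² dx = 36·π/2 = 18*π.
  (u')² cross terms: 2·(-1)·(-2)·∫cos(x)·sin(x) dx = 4·(0) = 0;  2·(-1)·(6)·∫cos(x)·cos(3x) dx = -12·(0) = 0;  2·(-2)·(6)·∫sin(x)·cos(3x) dx = -24·(0) = 0.
  So ∫_0^π (u')² dx = π/2 + 2*π + 18*π + 0 + 0 + 0 = 41*π/2.
||u||_{H^1}^2 = (9*π/2) + (41*π/2) = 25*π.


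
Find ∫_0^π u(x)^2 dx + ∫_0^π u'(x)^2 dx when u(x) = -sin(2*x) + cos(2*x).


||u||_{H^1(0,π)}^2 = 5*π

u'(x) = -2*sin(2*x) - 2*cos(2*x).
Expand u² and (u')² and integrate term by term on (0, π), using: for integers n ≥ 1, ∫_0^π sin²(nx) dx = ∫_0^π cos²(nx) dx = π/2; for n ≠ n', ∫_0^π sin(nx)sin(n'x) dx = ∫_0^π cos(nx)cos(n'x) dx = 0; and by product-to-sum, ∫_0^π sin(nx)cos(n'x) dx = ½∫_0^π [sin((n+n')x) + sin((n−n')x)] dx, which is 0 when n+n' is even and 2n/(n²−n'²) when n+n' is odd (it need not vanish on (0, π)).
  u² squared terms: (-1)²·∫sin(2x)² dx = 1·π/2 = π/2;  (1)²·∫cos(2x)² dx = 1·π/2 = π/2.
  u² cross terms: 2·(-1)·(1)·∫sin(2x)·cos(2x) dx = -2·(0) = 0.
  So ∫_0^π u² dx = π/2 + π/2 + 0 = π.
  (u')² squared terms: (-2)²·∫cos(2x)² dx = 4·π/2 = 2*π;  (-2)²·∫sin(2x)² dx = 4·π/2 = 2*π.
  (u')² cross terms: 2·(-2)·(-2)·∫cos(2x)·sin(2x) dx = 8·(0) = 0.
  So ∫_0^π (u')² dx = 2*π + 2*π + 0 = 4*π.
||u||_{H^1}^2 = (π) + (4*π) = 5*π.


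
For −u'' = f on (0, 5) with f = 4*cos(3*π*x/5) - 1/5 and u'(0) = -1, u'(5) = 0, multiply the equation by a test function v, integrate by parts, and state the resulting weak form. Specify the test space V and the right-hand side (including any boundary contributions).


V = H^1(0, 5) (v unrestricted at boundary; u is determined up to an additive constant); weak form: ∫_0^5 u'v' dx = ∫_0^5 (4*cos(3*π*x/5) - 1/5) v dx + v(0) for all v ∈ V.

Multiply both sides by a test function v and integrate from 0 to 5:
  ∫_0^5 −u''(x) v(x) dx = ∫_0^5 f(x) v(x) dx.
Integrate the LHS by parts once:
  ∫_0^5 −u'' v dx = −[u'(x) v(x)]_0^5 + ∫_0^5 u'(x) v'(x) dx.
Thus ∫_0^5 u'(x) v'(x) dx = ∫_0^5 f(x) v(x) dx + [u'(x) v(x)]_0^5.
Choose V so that boundary terms are either known or forced to vanish.
u has inhomogeneous Neumann u'(0) = -1, u'(5) = 0. [u' v]_0^5 = (0)·v(5) − (-1)·v(0) = v(0). Take V = H^1(0, 5); boundary term becomes part of RHS.
Weak formulation: find u (satisfying any essential BC) such that ∫_0^5 u'(x) v'(x) dx = ∫_0^5 f v dx + v(0) for all v ∈ V (Neumann data are natural BCs: they enter the RHS as boundary terms).
Substituting f(x) = 4*cos(3*π*x/5) - 1/5, the right-hand side is ∫_0^5 (4*cos(3*π*x/5) - 1/5) v dx + v(0).
Compatibility check (pure Neumann): taking v ≡ 1 ∈ V gives 0 = ∫_0^5 f dx + (0) − (-1), i.e. ∫_0^5 f dx must equal u'(0) − u'(5) = -1. Indeed ∫_0^5 (4*cos(3*π*x/5) - 1/5) dx = -1, so the data are compatible. The solution is then unique only up to an additive constant (fix it e.g. by requiring ∫_0^5 u dx = 0).


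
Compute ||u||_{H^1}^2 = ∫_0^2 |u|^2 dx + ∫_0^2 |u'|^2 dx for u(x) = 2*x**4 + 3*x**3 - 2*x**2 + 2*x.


||u||_{H^1}^2 = 1082968/315

The H^1 norm (squared) on an interval (0, L) is
  ||u||_{H^1}^2 = ∫_0^L u(x)^2 dx + ∫_0^L u'(x)^2 dx.
Compute u'(x) = 8*x**3 + 9*x**2 - 4*x + 2.
Then u(x)^2 = 4*x**8 + 12*x**7 + x**6 - 4*x**5 + 16*x**4 - 8*x**3 + 4*x**2 and u'(x)^2 = 64*x**6 + 144*x**5 + 17*x**4 - 40*x**3 + 52*x**2 - 16*x + 4.
Integrate each monomial from 0 to 2 using ∫_0^2 c·x^n dx = c·2^(n+1)/(n+1):
  ∫_0^2 u(x)^2 dx = ∫_0^2 (4*x^8 + 12*x^7 + x^6 - 4*x^5 + 16*x^4 - 8*x^3 + 4*x^2) dx. Term by term:
    ∫_0^2 4*x^8 dx = 2048/9;  ∫_0^2 12*x^7 dx = 384;  ∫_0^2 x^6 dx = 128/7;
    ∫_0^2 -4*x^5 dx = -128/3;  ∫_0^2 16*x^4 dx = 512/5;  ∫_0^2 -8*x^3 dx = -32;
    ∫_0^2 4*x^2 dx = 32/3.
  Sum: 2048/9 + 384 + 128/7 − 128/3 + 512/5 − 32 + 32/3 = 210496/315.
  ∫_0^2 u'(x)^2 dx = ∫_0^2 (64*x^6 + 144*x^5 + 17*x^4 - 40*x^3 + 52*x^2 - 16*x + 4) dx. Term by term:
    ∫_0^2 64*x^6 dx = 8192/7;  ∫_0^2 144*x^5 dx = 1536;  ∫_0^2 17*x^4 dx = 544/5;
    ∫_0^2 -40*x^3 dx = -160;  ∫_0^2 52*x^2 dx = 416/3;  ∫_0^2 -16*x dx = -32;
    ∫_0^2 4 dx = 8.
  Sum: 8192/7 + 1536 + 544/5 − 160 + 416/3 − 32 + 8 = 290824/105.
Adding: ||u||_{H^1}^2 = 210496/315 + 290824/105 = 1082968/315.


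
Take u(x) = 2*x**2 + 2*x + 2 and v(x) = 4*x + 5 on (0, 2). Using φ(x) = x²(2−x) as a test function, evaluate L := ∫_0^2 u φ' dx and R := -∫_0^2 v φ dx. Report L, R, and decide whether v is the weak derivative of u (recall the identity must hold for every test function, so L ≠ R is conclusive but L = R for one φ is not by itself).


LHS = -136/15, RHS = -196/15. No, v is not the weak derivative of u.

u(x) = 2*x**2 + 2*x + 2, classical derivative u'(x) = 4*x + 2.
φ(x) = x²(2−x), so φ'(x) = x*(4 - 3*x).
Note φ(0) = φ(2) = 0, so the boundary term u·φ vanishes.
LHS = ∫_0^2 u(x) φ'(x) dx = ∫_0^2 (-6*x^4 + 2*x^3 + 2*x^2 + 8*x) dx. Term by term:
  ∫_0^2 -6*x^4 dx = -192/5;  ∫_0^2 2*x^3 dx = 8;  ∫_0^2 2*x^2 dx = 16/3;
  ∫_0^2 8*x dx = 16.
Sum: -192/5 + 8 + 16/3 + 16 = -136/15.
So LHS = -136/15.
∫_0^2 v(x) φ(x) dx = ∫_0^2 (-4*x^4 + 3*x^3 + 10*x^2) dx. Term by term:
  ∫_0^2 -4*x^4 dx = -128/5;  ∫_0^2 3*x^3 dx = 12;  ∫_0^2 10*x^2 dx = 80/3.
Sum: -128/5 + 12 + 80/3 = 196/15.
So RHS = -∫_0^2 v(x) φ(x) dx = -196/15.
LHS − RHS = 4 ≠ 0, so the identity fails.
(For a valid weak derivative the identity must hold for EVERY test function, in particular this one. The failure shows v is NOT the weak derivative of u.)
Correct weak derivative would be u'(x) = 4*x + 2.


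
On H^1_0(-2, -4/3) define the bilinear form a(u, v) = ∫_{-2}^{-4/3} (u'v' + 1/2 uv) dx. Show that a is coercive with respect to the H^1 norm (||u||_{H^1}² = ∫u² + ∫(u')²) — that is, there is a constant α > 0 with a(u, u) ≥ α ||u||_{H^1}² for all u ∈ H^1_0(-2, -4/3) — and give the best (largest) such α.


α = (2 + 9*π^2)/(4 + 9*π^2)

Coercivity of a(·,·) on H^1_0(-2, -4/3) means a(u, u) ≥ α ||u||_{H^1}² for every u ∈ H^1_0.
The interval has length L = 2/3, and Poincaré/coercivity depend only on L. Here a(u, u) = ∫(u')² + (1/2)·∫u².
Here 0 < c = 1/2 < 1. The condition a(u,u) ≥ α||u||_{H^1}² reads (1−α)∫(u')² ≥ (α−c)∫u². Any admissible α is ≤ 1 (rapidly oscillating u have ∫u²/∫(u')² → 0), and α = 1 would force 0 ≥ (1−c)∫u², impossible since c < 1; so 1−α > 0. By the sharp Poincaré inequality on H^1_0 of an interval of length L, ∫(u')² ≥ (π/L)²∫u² with equality for the first sine mode sin(π(x−x₀)/L) (x₀ the left endpoint), so the inequality holds for all u iff (1−α)(π/L)² ≥ α − c, i.e. α ≤ ((π/L)² + c)/((π/L)² + 1) = (1 + c(L/π)²)/(1 + (L/π)²). With (π/L)² = 9*π^2/4 and c = 1/2, the largest admissible constant is α = ((π/L)² + c)/((π/L)² + 1).
Simplifying, α = (2 + 9*π^2)/(4 + 9*π^2).


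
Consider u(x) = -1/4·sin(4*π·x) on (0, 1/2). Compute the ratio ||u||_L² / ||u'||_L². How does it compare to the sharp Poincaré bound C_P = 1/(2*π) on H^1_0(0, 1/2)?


||u||_L² / ||u'||_L² = 1/(4*π) < C_P = 1/(2*π).

u(x) = -1/4·sin(4*π·x), so u'(x) = -π*cos(4*π*x).
Writing u(x) = A·sin(kπx/L) with A = -1/4 and k = 2, use ∫_0^L sin²(kπx/L) dx = L/2 and ∫_0^L cos²(kπx/L) dx = L/2.
u² = 1/16·sin²(4*π·x) and (u')² = π^2·cos²(4*π·x), and each of sin², cos² integrates to L/2 = 1/4 over (0, 1/2).
∫_0^1/2 u² dx = 1/64, so ||u||_L² = 1/8.
∫_0^1/2 (u')² dx = π^2/4, so ||u'||_L² = π/2.
Ratio ||u||_L² / ||u'||_L² = 1/(4*π).
Sharp Poincaré constant on H^1_0(0, 1/2) is C_P = L/π = 1/(2*π), achieved by sin(2*π·x).
This is the k = 2 harmonic; the ratio L/(kπ) is strictly less than C_P = L/π, consistent with the sharp inequality ||u||_L² ≤ C_P ||u'||_L².


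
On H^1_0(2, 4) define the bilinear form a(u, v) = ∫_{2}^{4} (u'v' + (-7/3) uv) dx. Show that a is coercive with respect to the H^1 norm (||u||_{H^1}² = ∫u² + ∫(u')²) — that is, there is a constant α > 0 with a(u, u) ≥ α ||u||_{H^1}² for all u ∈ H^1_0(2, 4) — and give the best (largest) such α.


α = (-28/3 + π^2)/(4 + π^2)

Coercivity of a(·,·) on H^1_0(2, 4) means a(u, u) ≥ α ||u||_{H^1}² for every u ∈ H^1_0.
The interval has length L = 2, and Poincaré/coercivity depend only on L. Here a(u, u) = ∫(u')² + (-7/3)·∫u².
Here c = -7/3 < 0 with |c| < (π/L)² = π^2/4, so coercivity still holds. The condition a(u,u) ≥ α||u||_{H^1}² reads (1−α)∫(u')² ≥ (α−c)∫u². Any admissible α is ≤ 1 (rapidly oscillating u have ∫u²/∫(u')² → 0), and α = 1 would force 0 ≥ (1−c)∫u², impossible since c < 1; so 1−α > 0. By the sharp Poincaré inequality on H^1_0 of an interval of length L, ∫(u')² ≥ (π/L)²∫u² with equality for the first sine mode sin(π(x−x₀)/L) (x₀ the left endpoint), so the inequality holds for all u iff (1−α)(π/L)² ≥ α − c, i.e. α ≤ ((π/L)² + c)/((π/L)² + 1) = (1 + c(L/π)²)/(1 + (L/π)²). (Direct route, valid since c ≤ 0: Poincaré gives c∫u² ≥ c(L/π)²∫(u')², so a(u,u) ≥ (1 + c(L/π)²)∫(u')², while ||u||_{H^1}² ≤ (1 + (L/π)²)∫(u')²; dividing yields the same α.) With (π/L)² = π^2/4 and c = -7/3, the largest admissible constant is α = ((π/L)² + c)/((π/L)² + 1).
Simplifying, α = (-28/3 + π^2)/(4 + π^2).
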